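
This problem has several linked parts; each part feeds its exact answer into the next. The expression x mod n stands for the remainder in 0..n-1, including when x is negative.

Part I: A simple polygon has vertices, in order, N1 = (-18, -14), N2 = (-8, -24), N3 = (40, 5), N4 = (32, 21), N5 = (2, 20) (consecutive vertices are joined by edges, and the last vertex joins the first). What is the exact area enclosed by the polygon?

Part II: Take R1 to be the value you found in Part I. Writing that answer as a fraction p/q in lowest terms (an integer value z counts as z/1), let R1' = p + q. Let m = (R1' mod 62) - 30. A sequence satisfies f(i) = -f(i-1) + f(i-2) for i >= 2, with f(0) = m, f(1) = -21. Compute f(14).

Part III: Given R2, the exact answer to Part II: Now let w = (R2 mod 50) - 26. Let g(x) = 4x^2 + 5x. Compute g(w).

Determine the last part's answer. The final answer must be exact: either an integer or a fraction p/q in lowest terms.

Part I: cross terms: (-18*-24 - -8*-14)=320, (-8*5 - 40*-24)=920, (40*21 - 32*5)=680, (32*20 - 2*21)=598, (2*-14 - -18*20)=332; twice the area = |2850| = 2850; area = 1425; answer 1425
Part II: R1 = 1425; threaded value p + q = 1426; m = -30; f(2) = -1*(-21) + 1*(-30) = -9; iterating: f(2)=-9, f(3)=-12, f(4)=3, f(5)=-15, f(6)=18, f(7)=-33, f(8)=51, f(9)=-84, f(10)=135, f(11)=-219, f(12)=354, f(13)=-573, f(14)=927; answer 927
Part III: R2 = 927; w = 1; 4*(1)^2 + 5*(1)^1 = (4) + (5) = 9; answer 9

9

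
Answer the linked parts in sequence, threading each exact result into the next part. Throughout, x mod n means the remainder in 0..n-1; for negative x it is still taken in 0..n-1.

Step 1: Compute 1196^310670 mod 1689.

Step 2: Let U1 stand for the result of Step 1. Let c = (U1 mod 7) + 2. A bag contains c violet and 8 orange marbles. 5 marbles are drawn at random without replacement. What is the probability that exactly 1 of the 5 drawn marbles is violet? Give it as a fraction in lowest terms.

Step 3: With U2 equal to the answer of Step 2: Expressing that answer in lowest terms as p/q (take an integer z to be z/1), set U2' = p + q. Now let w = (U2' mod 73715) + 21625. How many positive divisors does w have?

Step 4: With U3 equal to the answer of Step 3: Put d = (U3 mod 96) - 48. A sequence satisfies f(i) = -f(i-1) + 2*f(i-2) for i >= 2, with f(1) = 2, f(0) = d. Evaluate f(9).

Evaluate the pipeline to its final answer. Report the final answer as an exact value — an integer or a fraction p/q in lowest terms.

7142

Step 1: squarings mod 1689: 1196^1=1196, 1196^2=1522, 1196^4=865, 1196^8=1687, 1196^16=4, 1196^32=16, 1196^64=256, 1196^128=1354, 1196^256=751, 1196^512=1564, 1196^1024=424, 1196^2048=742, 1196^4096=1639, 1196^8192=811, 1196^16384=700, 1196^32768=190, 1196^65536=631, 1196^131072=1246, 1196^262144=325; 1196^310670 = 1196^2 * 1196^4 * 1196^8 * 1196^128 * 1196^256 * 1196^1024 * 1196^2048 * 1196^4096 * 1196^8192 * 1196^32768 * 1196^262144 = 106 (mod 1689); answer 106
Step 2: U1 = 106; c = 3; total draws C(11,5) = 462; favorable C(3,1)*C(8,4) = 210; P = 5/11; answer 5/11
Step 3: U2 = 5/11; threaded value p + q = 16; w = 21641; 21641 = 17 * 19 * 67; number of divisors = (1+1) * (1+1) * (1+1) = 8; answer 8
Step 4: U3 = 8; d = -40; f(2) = -1*(2) + 2*(-40) = -82; iterating: f(2)=-82, f(3)=86, f(4)=-250, f(5)=422, f(6)=-922, f(7)=1766, f(8)=-3610, f(9)=7142; answer 7142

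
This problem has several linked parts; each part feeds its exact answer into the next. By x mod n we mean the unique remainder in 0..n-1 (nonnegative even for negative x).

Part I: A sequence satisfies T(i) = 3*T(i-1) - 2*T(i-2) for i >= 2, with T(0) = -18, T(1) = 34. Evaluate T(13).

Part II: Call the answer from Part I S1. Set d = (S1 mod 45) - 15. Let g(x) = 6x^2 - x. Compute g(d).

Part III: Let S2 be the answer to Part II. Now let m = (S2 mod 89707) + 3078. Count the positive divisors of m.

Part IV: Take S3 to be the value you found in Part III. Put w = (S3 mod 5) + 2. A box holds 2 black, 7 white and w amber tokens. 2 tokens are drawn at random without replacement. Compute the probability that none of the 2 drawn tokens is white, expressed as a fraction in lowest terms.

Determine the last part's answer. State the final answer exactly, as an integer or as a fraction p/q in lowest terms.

5/26

Part I: T(2) = 3*(34) - 2*(-18) = 138; iterating: T(2)=138, T(3)=346, T(4)=762, T(5)=1594, T(6)=3258, T(7)=6586, T(8)=13242, T(9)=26554, T(10)=53178, T(11)=106426, T(12)=212922, T(13)=425914; answer 425914
Part II: S1 = 425914; d = 19; 6*(19)^2 - 1*(19)^1 = (2166) + (-19) = 2147; answer 2147
Part III: S2 = 2147; m = 5225; 5225 = 5^2 * 11 * 19; number of divisors = (2+1) * (1+1) * (1+1) = 12; answer 12
Part IV: S3 = 12; w = 4; total draws C(13,2) = 78; favorable C(6,2) = 15; P = 5/26; answer 5/26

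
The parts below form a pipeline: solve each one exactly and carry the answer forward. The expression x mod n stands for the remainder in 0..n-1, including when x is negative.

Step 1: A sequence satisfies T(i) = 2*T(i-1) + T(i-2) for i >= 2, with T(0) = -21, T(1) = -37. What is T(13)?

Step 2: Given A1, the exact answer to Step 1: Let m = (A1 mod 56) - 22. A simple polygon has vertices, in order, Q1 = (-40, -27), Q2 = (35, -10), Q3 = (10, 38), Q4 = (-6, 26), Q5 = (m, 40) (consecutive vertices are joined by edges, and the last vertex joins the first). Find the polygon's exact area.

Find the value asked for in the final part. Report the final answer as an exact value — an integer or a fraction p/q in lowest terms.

Step 1: T(2) = 2*(-37) + 1*(-21) = -95; iterating: T(2)=-95, T(3)=-227, T(4)=-549, T(5)=-1325, T(6)=-3199, T(7)=-7723, T(8)=-18645, T(9)=-45013, T(10)=-108671, T(11)=-262355, T(12)=-633381, T(13)=-1529117; answer -1529117
Step 2: A1 = -1529117; m = -3; cross terms: (-40*-10 - 35*-27)=1345, (35*38 - 10*-10)=1430, (10*26 - -6*38)=488, (-6*40 - -3*26)=-162, (-3*-27 - -40*40)=1681; twice the area = |4782| = 4782; area = 2391; answer 2391

2391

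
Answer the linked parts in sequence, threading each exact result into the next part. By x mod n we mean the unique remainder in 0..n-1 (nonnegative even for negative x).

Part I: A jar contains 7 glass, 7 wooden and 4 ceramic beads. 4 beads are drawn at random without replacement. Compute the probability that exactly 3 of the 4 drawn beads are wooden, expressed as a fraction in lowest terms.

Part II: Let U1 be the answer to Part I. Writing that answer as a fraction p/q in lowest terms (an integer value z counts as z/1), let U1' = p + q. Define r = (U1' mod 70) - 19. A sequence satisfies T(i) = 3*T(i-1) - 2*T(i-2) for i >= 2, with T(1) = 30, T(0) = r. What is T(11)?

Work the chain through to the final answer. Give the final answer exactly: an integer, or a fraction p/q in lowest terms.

Part I: total draws C(18,4) = 3060; favorable C(7,3)*C(11,1) = 385; P = 77/612; answer 77/612
Part II: U1 = 77/612; threaded value p + q = 689; r = 40; T(2) = 3*(30) - 2*(40) = 10; iterating: T(2)=10, T(3)=-30, T(4)=-110, T(5)=-270, T(6)=-590, T(7)=-1230, T(8)=-2510, T(9)=-5070, T(10)=-10190, T(11)=-20430; answer -20430

-20430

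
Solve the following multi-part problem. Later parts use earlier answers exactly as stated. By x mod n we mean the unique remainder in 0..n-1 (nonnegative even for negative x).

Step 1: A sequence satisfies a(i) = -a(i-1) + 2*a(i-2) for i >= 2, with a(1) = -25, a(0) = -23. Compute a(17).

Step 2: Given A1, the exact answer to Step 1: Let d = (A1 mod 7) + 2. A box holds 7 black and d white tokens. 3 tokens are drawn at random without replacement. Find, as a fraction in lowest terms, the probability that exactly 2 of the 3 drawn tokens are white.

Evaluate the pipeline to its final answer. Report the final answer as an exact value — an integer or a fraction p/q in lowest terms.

Step 1: a(2) = -1*(-25) + 2*(-23) = -21; iterating: a(2)=-21, a(3)=-29, a(4)=-13, a(5)=-45, a(6)=19, a(7)=-109, a(8)=147, a(9)=-365, a(10)=659, a(11)=-1389, a(12)=2707, a(13)=-5485, a(14)=10899, a(15)=-21869, a(16)=43667, a(17)=-87405; answer -87405
Step 2: A1 = -87405; d = 6; total draws C(13,3) = 286; favorable C(6,2)*C(7,1) = 105; P = 105/286; answer 105/286

105/286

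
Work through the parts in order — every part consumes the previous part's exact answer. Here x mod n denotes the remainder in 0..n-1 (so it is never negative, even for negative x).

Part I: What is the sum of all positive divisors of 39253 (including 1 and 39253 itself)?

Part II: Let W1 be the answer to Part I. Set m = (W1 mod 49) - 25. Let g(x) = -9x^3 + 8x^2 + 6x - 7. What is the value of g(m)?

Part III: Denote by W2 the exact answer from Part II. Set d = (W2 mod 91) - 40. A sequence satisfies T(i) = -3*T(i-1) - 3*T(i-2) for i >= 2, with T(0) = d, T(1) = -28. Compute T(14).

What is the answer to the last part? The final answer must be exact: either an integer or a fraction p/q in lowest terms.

100602

Part I: 39253 = 17 * 2309; sigma = (1 + 17) * (1 + 2309) = 18 * 2310 = 41580; answer 41580
Part II: W1 = 41580; m = 3; -9*(3)^3 + 8*(3)^2 + 6*(3)^1 - 7 = (-243) + (72) + (18) + (-7) = -160; answer -160
Part III: W2 = -160; d = -18; T(2) = -3*(-28) - 3*(-18) = 138; iterating: T(2)=138, T(3)=-330, T(4)=576, T(5)=-738, T(6)=486, T(7)=756, T(8)=-3726, T(9)=8910, T(10)=-15552, T(11)=19926, T(12)=-13122, T(13)=-20412, T(14)=100602; answer 100602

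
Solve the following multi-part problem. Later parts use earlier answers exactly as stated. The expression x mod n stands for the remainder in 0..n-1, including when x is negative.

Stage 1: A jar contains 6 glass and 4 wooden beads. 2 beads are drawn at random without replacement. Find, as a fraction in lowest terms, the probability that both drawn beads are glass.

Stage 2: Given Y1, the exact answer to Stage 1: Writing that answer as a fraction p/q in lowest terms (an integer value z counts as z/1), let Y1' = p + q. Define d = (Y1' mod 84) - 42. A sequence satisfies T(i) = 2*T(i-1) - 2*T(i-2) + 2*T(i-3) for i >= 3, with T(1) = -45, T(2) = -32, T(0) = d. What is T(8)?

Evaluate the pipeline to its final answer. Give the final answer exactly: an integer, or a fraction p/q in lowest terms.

-632

Stage 1: total draws C(10,2) = 45; favorable C(6,2) = 15; P = 1/3; answer 1/3
Stage 2: Y1 = 1/3; threaded value p + q = 4; d = -38; T(3) = 2*(-32) - 2*(-45) + 2*(-38) = -50; iterating: T(3)=-50, T(4)=-126, T(5)=-216, T(6)=-280, T(7)=-380, T(8)=-632; answer -632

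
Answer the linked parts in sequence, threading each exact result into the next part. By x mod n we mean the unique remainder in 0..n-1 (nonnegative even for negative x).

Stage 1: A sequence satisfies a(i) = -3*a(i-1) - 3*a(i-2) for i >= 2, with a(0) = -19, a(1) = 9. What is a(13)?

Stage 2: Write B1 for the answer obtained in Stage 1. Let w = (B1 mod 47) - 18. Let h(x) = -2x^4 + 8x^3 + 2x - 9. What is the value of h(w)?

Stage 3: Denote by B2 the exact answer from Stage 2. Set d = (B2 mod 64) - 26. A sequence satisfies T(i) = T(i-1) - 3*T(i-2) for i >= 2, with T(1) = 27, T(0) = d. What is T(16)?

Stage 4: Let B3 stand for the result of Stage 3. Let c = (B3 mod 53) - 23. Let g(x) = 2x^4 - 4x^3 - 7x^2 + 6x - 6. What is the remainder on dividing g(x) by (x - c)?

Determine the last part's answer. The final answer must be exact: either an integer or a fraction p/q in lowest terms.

Stage 1: a(2) = -3*(9) - 3*(-19) = 30; iterating: a(2)=30, a(3)=-117, a(4)=261, a(5)=-432, a(6)=513, a(7)=-243, a(8)=-810, a(9)=3159, a(10)=-7047, a(11)=11664, a(12)=-13851, a(13)=6561; answer 6561
Stage 2: B1 = 6561; w = 10; -2*(10)^4 + 8*(10)^3 + 2*(10)^1 - 9 = (-20000) + (8000) + (20) + (-9) = -11989; answer -11989
Stage 3: B2 = -11989; d = 17; T(2) = 1*(27) - 3*(17) = -24; iterating: T(2)=-24, T(3)=-105, T(4)=-33, T(5)=282, T(6)=381, T(7)=-465, T(8)=-1608, T(9)=-213, T(10)=4611, T(11)=5250, T(12)=-8583, T(13)=-24333, T(14)=1416, T(15)=74415, T(16)=70167; answer 70167
Stage 4: B3 = 70167; c = 25; remainder = value at the root: 2*(25)^4 - 4*(25)^3 - 7*(25)^2 + 6*(25)^1 - 6 = (781250) + (-62500) + (-4375) + (150) + (-6) = 714519; answer 714519

714519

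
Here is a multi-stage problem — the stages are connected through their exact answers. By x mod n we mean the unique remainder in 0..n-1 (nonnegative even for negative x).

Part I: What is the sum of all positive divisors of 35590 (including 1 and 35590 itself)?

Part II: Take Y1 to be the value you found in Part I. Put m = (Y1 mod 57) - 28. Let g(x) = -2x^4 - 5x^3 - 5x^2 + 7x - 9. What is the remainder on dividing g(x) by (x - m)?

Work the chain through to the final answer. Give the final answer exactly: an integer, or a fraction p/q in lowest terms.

-111993

Part I: 35590 = 2 * 5 * 3559; sigma = (1 + 2) * (1 + 5) * (1 + 3559) = 3 * 6 * 3560 = 64080; answer 64080
Part II: Y1 = 64080; m = -16; remainder = value at the root: -2*(-16)^4 - 5*(-16)^3 - 5*(-16)^2 + 7*(-16)^1 - 9 = (-131072) + (20480) + (-1280) + (-112) + (-9) = -111993; answer -111993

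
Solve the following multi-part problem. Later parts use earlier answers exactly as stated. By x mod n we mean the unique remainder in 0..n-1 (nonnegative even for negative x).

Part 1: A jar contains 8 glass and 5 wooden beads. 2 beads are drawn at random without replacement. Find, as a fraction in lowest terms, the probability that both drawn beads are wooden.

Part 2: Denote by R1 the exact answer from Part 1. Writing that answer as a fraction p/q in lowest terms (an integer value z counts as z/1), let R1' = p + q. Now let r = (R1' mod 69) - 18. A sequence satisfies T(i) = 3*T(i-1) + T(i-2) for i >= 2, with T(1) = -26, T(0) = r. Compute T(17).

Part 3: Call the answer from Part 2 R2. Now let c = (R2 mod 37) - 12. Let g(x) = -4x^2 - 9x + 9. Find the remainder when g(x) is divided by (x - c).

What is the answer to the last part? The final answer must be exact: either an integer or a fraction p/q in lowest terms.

-46

Part 1: total draws C(13,2) = 78; favorable C(5,2) = 10; P = 5/39; answer 5/39
Part 2: R1 = 5/39; threaded value p + q = 44; r = 26; T(2) = 3*(-26) + 1*(26) = -52; iterating: T(2)=-52, T(3)=-182, T(4)=-598, T(5)=-1976, T(6)=-6526, T(7)=-21554, T(8)=-71188, T(9)=-235118, T(10)=-776542, T(11)=-2564744, T(12)=-8470774, T(13)=-27977066, T(14)=-92401972, T(15)=-305182982, T(16)=-1007950918, T(17)=-3329035736; answer -3329035736
Part 3: R2 = -3329035736; c = -5; remainder = value at the root: -4*(-5)^2 - 9*(-5)^1 + 9 = (-100) + (45) + (9) = -46; answer -46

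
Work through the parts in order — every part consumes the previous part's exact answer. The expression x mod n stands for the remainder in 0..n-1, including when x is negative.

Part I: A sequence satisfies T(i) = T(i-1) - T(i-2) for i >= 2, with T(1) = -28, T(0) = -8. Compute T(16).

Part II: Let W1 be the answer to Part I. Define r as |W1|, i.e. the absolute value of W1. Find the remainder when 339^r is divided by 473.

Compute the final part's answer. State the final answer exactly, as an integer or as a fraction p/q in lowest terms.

Part I: T(2) = 1*(-28) - 1*(-8) = -20; iterating: T(2)=-20, T(3)=8, T(4)=28, T(5)=20, T(6)=-8, T(7)=-28, T(8)=-20, T(9)=8, T(10)=28, T(11)=20, T(12)=-8, T(13)=-28, T(14)=-20, T(15)=8, T(16)=28; answer 28
Part II: W1 = 28; r = 28; squarings mod 473: 339^1=339, 339^2=455, 339^4=324, 339^8=443, 339^16=427; 339^28 = 339^4 * 339^8 * 339^16 = 135 (mod 473); answer 135

135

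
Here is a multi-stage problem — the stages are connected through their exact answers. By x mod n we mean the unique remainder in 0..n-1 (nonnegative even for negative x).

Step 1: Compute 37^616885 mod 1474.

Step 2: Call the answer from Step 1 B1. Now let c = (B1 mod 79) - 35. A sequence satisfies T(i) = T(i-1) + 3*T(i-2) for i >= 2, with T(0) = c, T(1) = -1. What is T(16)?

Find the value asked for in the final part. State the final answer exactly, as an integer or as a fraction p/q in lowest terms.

-3562603

Step 1: squarings mod 1474: 37^1=37, 37^2=1369, 37^4=707, 37^8=163, 37^16=37, 37^32=1369, 37^64=707, 37^128=163, 37^256=37, 37^512=1369, 37^1024=707, 37^2048=163, 37^4096=37, 37^8192=1369, 37^16384=707, 37^32768=163, 37^65536=37, 37^131072=1369, 37^262144=707, 37^524288=163; 37^616885 = 37^1 * 37^4 * 37^16 * 37^32 * 37^128 * 37^256 * 37^2048 * 37^8192 * 37^16384 * 37^65536 * 37^524288 = 573 (mod 1474); answer 573
Step 2: B1 = 573; c = -15; T(2) = 1*(-1) + 3*(-15) = -46; iterating: T(2)=-46, T(3)=-49, T(4)=-187, T(5)=-334, T(6)=-895, T(7)=-1897, T(8)=-4582, T(9)=-10273, T(10)=-24019, T(11)=-54838, T(12)=-126895, T(13)=-291409, T(14)=-672094, T(15)=-1546321, T(16)=-3562603; answer -3562603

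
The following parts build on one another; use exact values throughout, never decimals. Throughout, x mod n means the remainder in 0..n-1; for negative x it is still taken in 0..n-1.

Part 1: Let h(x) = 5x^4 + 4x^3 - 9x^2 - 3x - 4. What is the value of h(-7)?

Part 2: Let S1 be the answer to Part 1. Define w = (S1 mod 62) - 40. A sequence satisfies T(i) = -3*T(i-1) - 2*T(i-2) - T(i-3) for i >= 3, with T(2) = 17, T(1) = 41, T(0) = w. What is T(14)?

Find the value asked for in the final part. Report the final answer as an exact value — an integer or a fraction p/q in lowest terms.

Part 1: 5*(-7)^4 + 4*(-7)^3 - 9*(-7)^2 - 3*(-7)^1 - 4 = (12005) + (-1372) + (-441) + (21) + (-4) = 10209; answer 10209
Part 2: S1 = 10209; w = 1; T(3) = -3*(17) - 2*(41) - 1*(1) = -134; iterating: T(3)=-134, T(4)=327, T(5)=-730, T(6)=1670, T(7)=-3877, T(8)=9021, T(9)=-20979, T(10)=48772, T(11)=-113379, T(12)=263572, T(13)=-612730, T(14)=1424425; answer 1424425

1424425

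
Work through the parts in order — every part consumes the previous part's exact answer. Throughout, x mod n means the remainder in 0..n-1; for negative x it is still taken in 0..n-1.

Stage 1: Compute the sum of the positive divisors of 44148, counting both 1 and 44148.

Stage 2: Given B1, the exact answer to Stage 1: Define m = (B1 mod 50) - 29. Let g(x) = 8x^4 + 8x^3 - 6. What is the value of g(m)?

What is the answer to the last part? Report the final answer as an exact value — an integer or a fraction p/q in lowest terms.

-6

Stage 1: 44148 = 2^2 * 3 * 13 * 283; sigma = (1 + 2 + 4) * (1 + 3) * (1 + 13) * (1 + 283) = 7 * 4 * 14 * 284 = 111328; answer 111328
Stage 2: B1 = 111328; m = -1; 8*(-1)^4 + 8*(-1)^3 - 6 = (8) + (-8) + (-6) = -6; answer -6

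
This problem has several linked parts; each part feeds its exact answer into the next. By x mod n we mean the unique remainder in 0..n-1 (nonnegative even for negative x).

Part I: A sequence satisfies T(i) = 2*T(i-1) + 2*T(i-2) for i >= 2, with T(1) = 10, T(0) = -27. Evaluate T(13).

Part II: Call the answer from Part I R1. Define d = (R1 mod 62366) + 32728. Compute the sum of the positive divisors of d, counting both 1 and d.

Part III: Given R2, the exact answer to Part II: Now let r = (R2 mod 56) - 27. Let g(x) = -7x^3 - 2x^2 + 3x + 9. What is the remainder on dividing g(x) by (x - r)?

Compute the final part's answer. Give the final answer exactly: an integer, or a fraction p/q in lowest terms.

Part I: T(2) = 2*(10) + 2*(-27) = -34; iterating: T(2)=-34, T(3)=-48, T(4)=-164, T(5)=-424, T(6)=-1176, T(7)=-3200, T(8)=-8752, T(9)=-23904, T(10)=-65312, T(11)=-178432, T(12)=-487488, T(13)=-1331840; answer -1331840
Part II: R1 = -1331840; d = 72940; 72940 = 2^2 * 5 * 7 * 521; sigma = (1 + 2 + 4) * (1 + 5) * (1 + 7) * (1 + 521) = 7 * 6 * 8 * 522 = 175392; answer 175392
Part III: R2 = 175392; r = -27; remainder = value at the root: -7*(-27)^3 - 2*(-27)^2 + 3*(-27)^1 + 9 = (137781) + (-1458) + (-81) + (9) = 136251; answer 136251

136251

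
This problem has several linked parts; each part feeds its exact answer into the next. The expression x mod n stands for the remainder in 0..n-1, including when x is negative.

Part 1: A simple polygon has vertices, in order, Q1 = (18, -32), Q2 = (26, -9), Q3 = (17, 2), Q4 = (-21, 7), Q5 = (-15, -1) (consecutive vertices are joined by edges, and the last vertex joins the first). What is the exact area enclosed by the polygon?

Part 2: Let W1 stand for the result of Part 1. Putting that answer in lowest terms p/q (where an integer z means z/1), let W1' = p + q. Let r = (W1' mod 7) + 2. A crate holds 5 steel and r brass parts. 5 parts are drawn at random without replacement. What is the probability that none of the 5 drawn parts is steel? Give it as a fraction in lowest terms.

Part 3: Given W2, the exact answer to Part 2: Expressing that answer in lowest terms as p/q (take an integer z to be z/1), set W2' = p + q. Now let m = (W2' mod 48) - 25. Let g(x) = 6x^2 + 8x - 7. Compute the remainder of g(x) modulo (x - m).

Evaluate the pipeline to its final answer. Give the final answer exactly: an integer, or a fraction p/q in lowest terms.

257

Part 1: cross terms: (18*-9 - 26*-32)=670, (26*2 - 17*-9)=205, (17*7 - -21*2)=161, (-21*-1 - -15*7)=126, (-15*-32 - 18*-1)=498; twice the area = |1660| = 1660; area = 830; answer 830
Part 2: W1 = 830; threaded value p + q = 831; r = 7; total draws C(12,5) = 792; favorable C(7,5) = 21; P = 7/264; answer 7/264
Part 3: W2 = 7/264; threaded value p + q = 271; m = 6; remainder = value at the root: 6*(6)^2 + 8*(6)^1 - 7 = (216) + (48) + (-7) = 257; answer 257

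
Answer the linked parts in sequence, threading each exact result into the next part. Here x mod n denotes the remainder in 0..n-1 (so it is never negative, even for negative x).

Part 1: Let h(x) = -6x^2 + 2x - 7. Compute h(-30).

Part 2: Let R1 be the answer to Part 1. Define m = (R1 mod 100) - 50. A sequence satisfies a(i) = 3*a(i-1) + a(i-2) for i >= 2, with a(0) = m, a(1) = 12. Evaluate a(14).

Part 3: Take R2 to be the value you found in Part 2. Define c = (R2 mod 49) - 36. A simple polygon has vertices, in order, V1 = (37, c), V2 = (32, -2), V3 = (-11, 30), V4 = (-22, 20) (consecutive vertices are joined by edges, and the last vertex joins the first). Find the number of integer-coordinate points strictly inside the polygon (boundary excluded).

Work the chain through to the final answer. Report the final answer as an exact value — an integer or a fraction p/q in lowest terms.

Part 1: -6*(-30)^2 + 2*(-30)^1 - 7 = (-5400) + (-60) + (-7) = -5467; answer -5467
Part 2: R1 = -5467; m = -17; a(2) = 3*(12) + 1*(-17) = 19; iterating: a(2)=19, a(3)=69, a(4)=226, a(5)=747, a(6)=2467, a(7)=8148, a(8)=26911, a(9)=88881, a(10)=293554, a(11)=969543, a(12)=3202183, a(13)=10576092, a(14)=34930459; answer 34930459
Part 3: R2 = 34930459; c = -11; cross terms: (37*-2 - 32*-11)=278, (32*30 - -11*-2)=938, (-11*20 - -22*30)=440, (-22*-11 - 37*20)=-498; twice the area = |1158| = 1158; area = 579; boundary points = 1 + 1 + 1 + 1 = 4; strictly interior points = area - boundary/2 + 1 = 578; answer 578

578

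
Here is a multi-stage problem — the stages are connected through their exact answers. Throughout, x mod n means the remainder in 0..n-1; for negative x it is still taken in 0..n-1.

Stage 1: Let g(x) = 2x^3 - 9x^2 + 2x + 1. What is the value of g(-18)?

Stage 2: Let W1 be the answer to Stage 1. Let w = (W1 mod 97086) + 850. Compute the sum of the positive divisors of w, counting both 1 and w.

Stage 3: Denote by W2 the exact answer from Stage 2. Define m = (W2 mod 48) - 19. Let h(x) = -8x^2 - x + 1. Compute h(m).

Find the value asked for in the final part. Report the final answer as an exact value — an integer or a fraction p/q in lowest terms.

-2868

Stage 1: 2*(-18)^3 - 9*(-18)^2 + 2*(-18)^1 + 1 = (-11664) + (-2916) + (-36) + (1) = -14615; answer -14615
Stage 2: W1 = -14615; w = 83321; 83321 = 7 * 11903; sigma = (1 + 7) * (1 + 11903) = 8 * 11904 = 95232; answer 95232
Stage 3: W2 = 95232; m = -19; -8*(-19)^2 - 1*(-19)^1 + 1 = (-2888) + (19) + (1) = -2868; answer -2868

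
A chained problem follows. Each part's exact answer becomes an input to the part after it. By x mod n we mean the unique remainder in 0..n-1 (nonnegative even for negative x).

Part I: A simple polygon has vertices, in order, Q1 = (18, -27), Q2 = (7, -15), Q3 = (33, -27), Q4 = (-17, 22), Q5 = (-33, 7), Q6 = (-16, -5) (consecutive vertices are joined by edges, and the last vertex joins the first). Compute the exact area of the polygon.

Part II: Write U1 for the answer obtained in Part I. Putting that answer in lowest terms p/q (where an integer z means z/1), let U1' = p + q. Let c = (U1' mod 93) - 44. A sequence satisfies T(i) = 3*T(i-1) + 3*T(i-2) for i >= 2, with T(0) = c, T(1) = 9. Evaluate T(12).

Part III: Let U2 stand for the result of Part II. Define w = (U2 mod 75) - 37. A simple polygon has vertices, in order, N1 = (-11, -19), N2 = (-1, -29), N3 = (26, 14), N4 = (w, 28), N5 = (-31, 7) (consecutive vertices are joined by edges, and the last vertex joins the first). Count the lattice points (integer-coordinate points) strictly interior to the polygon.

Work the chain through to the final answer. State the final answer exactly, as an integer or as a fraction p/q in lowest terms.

1693

Part I: cross terms: (18*-15 - 7*-27)=-81, (7*-27 - 33*-15)=306, (33*22 - -17*-27)=267, (-17*7 - -33*22)=607, (-33*-5 - -16*7)=277, (-16*-27 - 18*-5)=522; twice the area = |1898| = 1898; area = 949; answer 949
Part II: U1 = 949; threaded value p + q = 950; c = -24; T(2) = 3*(9) + 3*(-24) = -45; iterating: T(2)=-45, T(3)=-108, T(4)=-459, T(5)=-1701, T(6)=-6480, T(7)=-24543, T(8)=-93069, T(9)=-352836, T(10)=-1337715, T(11)=-5071653, T(12)=-19228104; answer -19228104
Part III: U2 = -19228104; w = -16; cross terms: (-11*-29 - -1*-19)=300, (-1*14 - 26*-29)=740, (26*28 - -16*14)=952, (-16*7 - -31*28)=756, (-31*-19 - -11*7)=666; twice the area = |3414| = 3414; area = 1707; boundary points = 10 + 1 + 14 + 3 + 2 = 30; strictly interior points = area - boundary/2 + 1 = 1693; answer 1693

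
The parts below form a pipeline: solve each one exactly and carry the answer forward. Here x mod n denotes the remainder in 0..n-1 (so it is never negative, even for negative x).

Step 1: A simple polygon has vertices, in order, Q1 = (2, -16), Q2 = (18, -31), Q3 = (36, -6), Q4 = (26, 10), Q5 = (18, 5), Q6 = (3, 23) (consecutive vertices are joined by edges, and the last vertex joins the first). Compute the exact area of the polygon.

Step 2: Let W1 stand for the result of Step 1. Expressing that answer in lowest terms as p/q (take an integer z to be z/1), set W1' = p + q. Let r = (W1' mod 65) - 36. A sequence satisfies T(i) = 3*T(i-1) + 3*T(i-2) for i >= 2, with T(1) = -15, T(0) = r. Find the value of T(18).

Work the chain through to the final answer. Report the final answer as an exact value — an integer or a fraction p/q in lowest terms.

Step 1: cross terms: (2*-31 - 18*-16)=226, (18*-6 - 36*-31)=1008, (36*10 - 26*-6)=516, (26*5 - 18*10)=-50, (18*23 - 3*5)=399, (3*-16 - 2*23)=-94; twice the area = |2005| = 2005; area = 2005/2; answer 2005/2
Step 2: W1 = 2005/2; threaded value p + q = 2007; r = 21; T(2) = 3*(-15) + 3*(21) = 18; iterating: T(2)=18, T(3)=9, T(4)=81, T(5)=270, T(6)=1053, T(7)=3969, T(8)=15066, T(9)=57105, T(10)=216513, T(11)=820854, T(12)=3112101, T(13)=11798865, T(14)=44732898, T(15)=169595289, T(16)=642984561, T(17)=2437739550, T(18)=9242172333; answer 9242172333

9242172333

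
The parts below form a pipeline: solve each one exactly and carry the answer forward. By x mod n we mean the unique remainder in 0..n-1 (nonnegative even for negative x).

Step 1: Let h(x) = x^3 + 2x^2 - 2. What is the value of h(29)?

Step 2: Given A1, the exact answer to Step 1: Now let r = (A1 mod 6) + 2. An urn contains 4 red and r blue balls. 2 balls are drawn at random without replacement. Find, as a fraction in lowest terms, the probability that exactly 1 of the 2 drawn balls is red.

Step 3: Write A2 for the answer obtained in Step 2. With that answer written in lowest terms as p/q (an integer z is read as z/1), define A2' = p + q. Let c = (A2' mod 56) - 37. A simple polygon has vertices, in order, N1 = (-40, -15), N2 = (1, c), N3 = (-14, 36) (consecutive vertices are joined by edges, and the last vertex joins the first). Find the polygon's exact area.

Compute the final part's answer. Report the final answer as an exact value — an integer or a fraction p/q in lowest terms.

Step 1: 1*(29)^3 + 2*(29)^2 - 2 = (24389) + (1682) + (-2) = 26069; answer 26069
Step 2: A1 = 26069; r = 7; total draws C(11,2) = 55; favorable C(4,1)*C(7,1) = 28; P = 28/55; answer 28/55
Step 3: A2 = 28/55; threaded value p + q = 83; c = -10; cross terms: (-40*-10 - 1*-15)=415, (1*36 - -14*-10)=-104, (-14*-15 - -40*36)=1650; twice the area = |1961| = 1961; area = 1961/2; answer 1961/2

1961/2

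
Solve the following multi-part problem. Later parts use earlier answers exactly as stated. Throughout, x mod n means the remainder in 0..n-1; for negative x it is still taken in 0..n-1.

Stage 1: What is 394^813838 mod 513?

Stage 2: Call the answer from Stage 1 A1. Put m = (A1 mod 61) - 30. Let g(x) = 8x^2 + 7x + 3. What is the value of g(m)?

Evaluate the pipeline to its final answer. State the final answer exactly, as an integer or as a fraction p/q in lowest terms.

2434

Stage 1: squarings mod 513: 394^1=394, 394^2=310, 394^4=169, 394^8=346, 394^16=187, 394^32=85, 394^64=43, 394^128=310, 394^256=169, 394^512=346, 394^1024=187, 394^2048=85, 394^4096=43, 394^8192=310, 394^16384=169, 394^32768=346, 394^65536=187, 394^131072=85, 394^262144=43, 394^524288=310; 394^813838 = 394^2 * 394^4 * 394^8 * 394^256 * 394^512 * 394^2048 * 394^8192 * 394^16384 * 394^262144 * 394^524288 = 169 (mod 513); answer 169
Stage 2: A1 = 169; m = 17; 8*(17)^2 + 7*(17)^1 + 3 = (2312) + (119) + (3) = 2434; answer 2434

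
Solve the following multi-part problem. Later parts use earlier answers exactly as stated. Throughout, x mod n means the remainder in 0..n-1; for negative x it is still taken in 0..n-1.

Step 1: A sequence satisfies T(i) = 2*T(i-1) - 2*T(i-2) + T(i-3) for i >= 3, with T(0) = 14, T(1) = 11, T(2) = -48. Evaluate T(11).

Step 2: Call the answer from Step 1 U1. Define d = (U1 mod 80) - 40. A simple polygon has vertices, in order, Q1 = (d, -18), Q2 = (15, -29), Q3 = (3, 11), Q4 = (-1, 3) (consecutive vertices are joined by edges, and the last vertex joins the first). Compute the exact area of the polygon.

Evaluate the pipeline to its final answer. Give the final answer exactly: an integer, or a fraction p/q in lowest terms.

Step 1: T(3) = 2*(-48) - 2*(11) + 1*(14) = -104; iterating: T(3)=-104, T(4)=-101, T(5)=-42, T(6)=14, T(7)=11, T(8)=-48, T(9)=-104, T(10)=-101, T(11)=-42; answer -42
Step 2: U1 = -42; d = -2; cross terms: (-2*-29 - 15*-18)=328, (15*11 - 3*-29)=252, (3*3 - -1*11)=20, (-1*-18 - -2*3)=24; twice the area = |624| = 624; area = 312; answer 312

312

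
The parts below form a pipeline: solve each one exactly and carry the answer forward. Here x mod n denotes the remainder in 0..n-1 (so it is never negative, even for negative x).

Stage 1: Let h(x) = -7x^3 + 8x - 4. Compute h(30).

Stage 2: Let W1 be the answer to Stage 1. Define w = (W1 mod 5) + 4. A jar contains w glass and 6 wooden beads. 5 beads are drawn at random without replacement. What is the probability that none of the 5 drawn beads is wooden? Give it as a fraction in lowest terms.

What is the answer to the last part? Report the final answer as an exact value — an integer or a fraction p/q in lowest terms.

1/462

Stage 1: -7*(30)^3 + 8*(30)^1 - 4 = (-189000) + (240) + (-4) = -188764; answer -188764
Stage 2: W1 = -188764; w = 5; total draws C(11,5) = 462; favorable C(5,5) = 1; P = 1/462; answer 1/462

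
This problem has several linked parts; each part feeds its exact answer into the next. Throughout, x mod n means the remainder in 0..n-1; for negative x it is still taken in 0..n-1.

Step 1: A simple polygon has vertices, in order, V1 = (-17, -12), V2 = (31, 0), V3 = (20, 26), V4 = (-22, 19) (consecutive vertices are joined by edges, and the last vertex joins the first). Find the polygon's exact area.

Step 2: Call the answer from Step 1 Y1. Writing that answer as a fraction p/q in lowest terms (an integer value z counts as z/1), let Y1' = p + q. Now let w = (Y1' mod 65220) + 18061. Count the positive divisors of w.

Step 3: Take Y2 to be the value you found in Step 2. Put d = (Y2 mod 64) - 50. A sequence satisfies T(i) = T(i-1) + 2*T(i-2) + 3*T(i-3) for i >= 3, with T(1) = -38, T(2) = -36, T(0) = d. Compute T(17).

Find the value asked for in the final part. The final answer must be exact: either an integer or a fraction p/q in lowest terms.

Step 1: cross terms: (-17*0 - 31*-12)=372, (31*26 - 20*0)=806, (20*19 - -22*26)=952, (-22*-12 - -17*19)=587; twice the area = |2717| = 2717; area = 2717/2; answer 2717/2
Step 2: Y1 = 2717/2; threaded value p + q = 2719; w = 20780; 20780 = 2^2 * 5 * 1039; number of divisors = (2+1) * (1+1) * (1+1) = 12; answer 12
Step 3: Y2 = 12; d = -38; T(3) = 1*(-36) + 2*(-38) + 3*(-38) = -226; iterating: T(3)=-226, T(4)=-412, T(5)=-972, T(6)=-2474, T(7)=-5654, T(8)=-13518, T(9)=-32248, T(10)=-76246, T(11)=-181296, T(12)=-430532, T(13)=-1021862, T(14)=-2426814, T(15)=-5762134, T(16)=-13681348, T(17)=-32486058; answer -32486058

-32486058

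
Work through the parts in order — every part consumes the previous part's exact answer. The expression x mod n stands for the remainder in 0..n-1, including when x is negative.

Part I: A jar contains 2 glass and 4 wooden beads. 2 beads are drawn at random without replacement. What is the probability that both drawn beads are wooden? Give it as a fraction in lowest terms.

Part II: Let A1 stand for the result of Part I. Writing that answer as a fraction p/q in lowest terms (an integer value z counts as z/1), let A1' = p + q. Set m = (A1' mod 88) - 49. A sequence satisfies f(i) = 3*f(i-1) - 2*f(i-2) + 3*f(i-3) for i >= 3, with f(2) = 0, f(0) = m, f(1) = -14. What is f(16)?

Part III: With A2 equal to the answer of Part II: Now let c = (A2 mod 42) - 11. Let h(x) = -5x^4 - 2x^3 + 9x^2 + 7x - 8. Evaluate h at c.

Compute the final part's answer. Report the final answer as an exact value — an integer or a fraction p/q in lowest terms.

-69539

Part I: total draws C(6,2) = 15; favorable C(4,2) = 6; P = 2/5; answer 2/5
Part II: A1 = 2/5; threaded value p + q = 7; m = -42; f(3) = 3*(0) - 2*(-14) + 3*(-42) = -98; iterating: f(3)=-98, f(4)=-336, f(5)=-812, f(6)=-2058, f(7)=-5558, f(8)=-14994, f(9)=-40040, f(10)=-106806, f(11)=-285320, f(12)=-762468, f(13)=-2037182, f(14)=-5442570, f(15)=-14540750, f(16)=-38848656; answer -38848656
Part III: A2 = -38848656; c = -11; -5*(-11)^4 - 2*(-11)^3 + 9*(-11)^2 + 7*(-11)^1 - 8 = (-73205) + (2662) + (1089) + (-77) + (-8) = -69539; answer -69539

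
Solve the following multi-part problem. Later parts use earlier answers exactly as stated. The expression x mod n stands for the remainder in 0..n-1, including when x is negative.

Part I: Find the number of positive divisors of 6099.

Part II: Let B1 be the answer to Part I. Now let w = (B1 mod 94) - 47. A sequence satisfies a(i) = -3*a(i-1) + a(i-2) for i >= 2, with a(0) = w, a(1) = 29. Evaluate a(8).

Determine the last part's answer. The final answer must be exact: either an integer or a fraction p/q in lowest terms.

Part I: 6099 = 3 * 19 * 107; number of divisors = (1+1) * (1+1) * (1+1) = 8; answer 8
Part II: B1 = 8; w = -39; a(2) = -3*(29) + 1*(-39) = -126; iterating: a(2)=-126, a(3)=407, a(4)=-1347, a(5)=4448, a(6)=-14691, a(7)=48521, a(8)=-160254; answer -160254

-160254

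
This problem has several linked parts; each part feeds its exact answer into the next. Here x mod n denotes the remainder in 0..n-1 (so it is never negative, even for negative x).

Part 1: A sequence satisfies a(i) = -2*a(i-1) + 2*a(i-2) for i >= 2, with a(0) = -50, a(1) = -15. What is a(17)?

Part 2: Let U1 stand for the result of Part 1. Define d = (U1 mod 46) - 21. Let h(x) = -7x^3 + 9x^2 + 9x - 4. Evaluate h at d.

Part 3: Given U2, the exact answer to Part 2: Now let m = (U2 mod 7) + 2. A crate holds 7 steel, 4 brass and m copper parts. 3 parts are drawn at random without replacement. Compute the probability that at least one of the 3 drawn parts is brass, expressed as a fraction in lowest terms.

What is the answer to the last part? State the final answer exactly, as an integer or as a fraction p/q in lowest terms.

Part 1: a(2) = -2*(-15) + 2*(-50) = -70; iterating: a(2)=-70, a(3)=110, a(4)=-360, a(5)=940, a(6)=-2600, a(7)=7080, a(8)=-19360, a(9)=52880, a(10)=-144480, a(11)=394720, a(12)=-1078400, a(13)=2946240, a(14)=-8049280, a(15)=21991040, a(16)=-60080640, a(17)=164143360; answer 164143360
Part 2: U1 = 164143360; d = 21; -7*(21)^3 + 9*(21)^2 + 9*(21)^1 - 4 = (-64827) + (3969) + (189) + (-4) = -60673; answer -60673
Part 3: U2 = -60673; m = 5; total draws C(16,3) = 560; complement C(12,3) = 220; favorable 560 - 220 = 340; P = 17/28; answer 17/28

17/28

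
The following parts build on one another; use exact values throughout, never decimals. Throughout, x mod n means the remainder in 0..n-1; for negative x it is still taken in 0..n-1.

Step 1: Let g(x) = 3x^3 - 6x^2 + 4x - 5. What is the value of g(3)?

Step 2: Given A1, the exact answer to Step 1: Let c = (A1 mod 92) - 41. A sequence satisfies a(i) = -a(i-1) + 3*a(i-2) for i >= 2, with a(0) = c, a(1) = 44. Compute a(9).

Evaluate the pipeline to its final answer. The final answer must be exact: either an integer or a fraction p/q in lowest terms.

26909

Step 1: 3*(3)^3 - 6*(3)^2 + 4*(3)^1 - 5 = (81) + (-54) + (12) + (-5) = 34; answer 34
Step 2: A1 = 34; c = -7; a(2) = -1*(44) + 3*(-7) = -65; iterating: a(2)=-65, a(3)=197, a(4)=-392, a(5)=983, a(6)=-2159, a(7)=5108, a(8)=-11585, a(9)=26909; answer 26909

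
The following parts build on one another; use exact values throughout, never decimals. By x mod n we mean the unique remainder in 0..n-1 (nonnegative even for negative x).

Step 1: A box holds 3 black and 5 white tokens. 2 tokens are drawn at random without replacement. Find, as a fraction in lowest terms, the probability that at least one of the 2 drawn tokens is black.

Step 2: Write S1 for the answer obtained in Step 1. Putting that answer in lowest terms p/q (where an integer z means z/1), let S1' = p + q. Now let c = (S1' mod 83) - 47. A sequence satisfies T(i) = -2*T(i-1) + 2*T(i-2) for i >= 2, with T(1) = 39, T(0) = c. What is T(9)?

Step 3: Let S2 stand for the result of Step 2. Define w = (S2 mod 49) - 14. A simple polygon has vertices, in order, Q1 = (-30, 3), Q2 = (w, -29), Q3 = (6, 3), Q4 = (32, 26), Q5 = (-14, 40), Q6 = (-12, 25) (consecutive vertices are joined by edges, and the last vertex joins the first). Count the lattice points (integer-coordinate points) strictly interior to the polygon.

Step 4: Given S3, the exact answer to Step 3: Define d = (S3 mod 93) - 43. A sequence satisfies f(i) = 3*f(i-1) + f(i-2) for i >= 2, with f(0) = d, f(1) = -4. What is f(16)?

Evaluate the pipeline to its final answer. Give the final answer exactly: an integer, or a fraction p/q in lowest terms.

-525440472

Step 1: total draws C(8,2) = 28; complement C(5,2) = 10; favorable 28 - 10 = 18; P = 9/14; answer 9/14
Step 2: S1 = 9/14; threaded value p + q = 23; c = -24; T(2) = -2*(39) + 2*(-24) = -126; iterating: T(2)=-126, T(3)=330, T(4)=-912, T(5)=2484, T(6)=-6792, T(7)=18552, T(8)=-50688, T(9)=138480; answer 138480
Step 3: S2 = 138480; w = -8; cross terms: (-30*-29 - -8*3)=894, (-8*3 - 6*-29)=150, (6*26 - 32*3)=60, (32*40 - -14*26)=1644, (-14*25 - -12*40)=130, (-12*3 - -30*25)=714; twice the area = |3592| = 3592; area = 1796; boundary points = 2 + 2 + 1 + 2 + 1 + 2 = 10; strictly interior points = area - boundary/2 + 1 = 1792; answer 1792
Step 4: S3 = 1792; d = -18; f(2) = 3*(-4) + 1*(-18) = -30; iterating: f(2)=-30, f(3)=-94, f(4)=-312, f(5)=-1030, f(6)=-3402, f(7)=-11236, f(8)=-37110, f(9)=-122566, f(10)=-404808, f(11)=-1336990, f(12)=-4415778, f(13)=-14584324, f(14)=-48168750, f(15)=-159090574, f(16)=-525440472; answer -525440472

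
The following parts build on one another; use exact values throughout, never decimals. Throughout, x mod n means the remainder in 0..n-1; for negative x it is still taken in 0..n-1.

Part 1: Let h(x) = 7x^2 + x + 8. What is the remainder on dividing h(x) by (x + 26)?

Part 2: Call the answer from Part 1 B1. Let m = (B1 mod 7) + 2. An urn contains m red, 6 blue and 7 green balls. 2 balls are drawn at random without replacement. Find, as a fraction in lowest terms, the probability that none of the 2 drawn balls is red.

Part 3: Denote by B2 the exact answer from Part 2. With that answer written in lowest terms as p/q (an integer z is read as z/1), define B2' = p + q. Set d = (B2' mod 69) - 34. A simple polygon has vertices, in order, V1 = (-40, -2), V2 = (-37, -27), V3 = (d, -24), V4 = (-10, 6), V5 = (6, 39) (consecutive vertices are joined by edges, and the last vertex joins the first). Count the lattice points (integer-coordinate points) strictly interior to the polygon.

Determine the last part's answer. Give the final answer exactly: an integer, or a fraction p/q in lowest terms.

957

Part 1: remainder = value at the root: 7*(-26)^2 + 1*(-26)^1 + 8 = (4732) + (-26) + (8) = 4714; answer 4714
Part 2: B1 = 4714; m = 5; total draws C(18,2) = 153; favorable C(13,2) = 78; P = 26/51; answer 26/51
Part 3: B2 = 26/51; threaded value p + q = 77; d = -26; cross terms: (-40*-27 - -37*-2)=1006, (-37*-24 - -26*-27)=186, (-26*6 - -10*-24)=-396, (-10*39 - 6*6)=-426, (6*-2 - -40*39)=1548; twice the area = |1918| = 1918; area = 959; boundary points = 1 + 1 + 2 + 1 + 1 = 6; strictly interior points = area - boundary/2 + 1 = 957; answer 957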